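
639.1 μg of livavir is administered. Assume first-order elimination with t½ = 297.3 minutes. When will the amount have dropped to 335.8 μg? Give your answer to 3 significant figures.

276 minutes

Fraction remaining = 335.8/639.1 ≈ 0.52543.
n = log₂(639.1/335.8) = ln(1.9032)/ln 2 ≈ 0.92844 half-lives.
t = n × t½ = 0.92844 × 297.3 ≈ 276.03 minutes.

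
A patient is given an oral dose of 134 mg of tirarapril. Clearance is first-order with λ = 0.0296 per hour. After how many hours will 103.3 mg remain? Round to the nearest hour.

9 hours

t½ = ln 2 / λ = 0.69315 / 0.0296 ≈ 23.417 hours.
Fraction remaining = 103.3/134 ≈ 0.7709.
n = log₂(134/103.3) = ln(1.2972)/ln 2 ≈ 0.37539 half-lives.
t = n × t½ = 0.37539 × 23.417 ≈ 8.7906 hours.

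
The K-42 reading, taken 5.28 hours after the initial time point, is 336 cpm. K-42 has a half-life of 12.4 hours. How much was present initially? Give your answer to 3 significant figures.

Number of half-lives elapsed: n = 5.28/12.4 ≈ 0.42581.
A₀ = A × 2^n = 336 × 2^0.42581 = 336 × 1.3433 ≈ 451.36 cpm.

451 cpm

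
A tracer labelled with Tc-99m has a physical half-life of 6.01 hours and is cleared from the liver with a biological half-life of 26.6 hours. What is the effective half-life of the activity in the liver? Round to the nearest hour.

1/t_eff = 1/t_phys + 1/t_biol = 1/6.01 + 1/26.6 = 0.20398 per hour.
t_eff = 6.01 × 26.6 / (6.01 + 26.6) ≈ 4.9024 hours.

5 hours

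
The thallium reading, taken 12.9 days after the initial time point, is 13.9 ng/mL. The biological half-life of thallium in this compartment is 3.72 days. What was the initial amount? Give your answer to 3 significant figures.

Number of half-lives elapsed: n = 12.9/3.72 ≈ 3.4677.
A₀ = A × 2^n = 13.9 × 2^3.4677 = 13.9 × 11.064 ≈ 153.78 ng/mL.

154 ng/mL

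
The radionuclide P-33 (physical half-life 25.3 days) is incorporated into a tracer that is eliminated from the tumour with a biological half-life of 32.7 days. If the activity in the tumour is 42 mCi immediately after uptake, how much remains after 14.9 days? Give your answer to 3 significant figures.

20.4 mCi

1/t_eff = 1/t_phys + 1/t_biol = 1/25.3 + 1/32.7 = 0.070107 per day.
t_eff = 25.3 × 32.7 / (25.3 + 32.7) ≈ 14.264 days.
Remaining = 42 × (1/2)^(14.9/14.264) = 42 × (1/2)^1.0446 ≈ 20.361 mCi.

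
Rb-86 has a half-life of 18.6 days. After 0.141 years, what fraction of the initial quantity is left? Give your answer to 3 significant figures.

0.147

0.141 years = 51.465 days.
n = 51.465/18.6 ≈ 2.7669 half-lives.
Fraction remaining = (1/2)^2.7669 ≈ 0.14692.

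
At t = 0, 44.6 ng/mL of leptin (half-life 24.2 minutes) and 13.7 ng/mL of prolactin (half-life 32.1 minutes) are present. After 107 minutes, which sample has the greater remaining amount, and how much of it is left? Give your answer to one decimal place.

leptin, 2.1 ng/mL

leptin: 44.6 × (1/2)^4.4215 ≈ 2.0813 ng/mL.
prolactin: 13.7 × (1/2)^3.3333 ≈ 1.3592 ng/mL.
Leptin has more remaining, at ≈ 2.0813 ng/mL.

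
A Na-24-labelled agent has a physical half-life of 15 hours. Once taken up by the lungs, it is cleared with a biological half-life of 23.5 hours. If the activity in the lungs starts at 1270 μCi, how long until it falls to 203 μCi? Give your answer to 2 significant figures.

1/t_eff = 1/t_phys + 1/t_biol = 1/15 + 1/23.5 = 0.10922 per hour.
t_eff = 15 × 23.5 / (15 + 23.5) ≈ 9.1558 hours.
n = log₂(1270/203) ≈ 2.6453; t = 2.6453 × 9.1558 ≈ 24.22 hours.

24 hours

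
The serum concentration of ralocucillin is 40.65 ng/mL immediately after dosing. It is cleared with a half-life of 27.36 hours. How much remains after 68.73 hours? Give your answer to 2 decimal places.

7.13 ng/mL

Number of half-lives: n = 68.73/27.36 ≈ 2.5121.
Remaining = 40.65 × (1/2)^2.5121 = 40.65 × 0.1753 ≈ 7.1261 ng/mL.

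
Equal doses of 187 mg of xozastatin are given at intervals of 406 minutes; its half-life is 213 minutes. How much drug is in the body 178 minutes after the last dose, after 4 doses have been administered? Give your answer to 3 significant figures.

The 4 doses were given 1396, 990, 584, 178 minutes ago.
Total = 187·(1/2)^(1396/213) + 187·(1/2)^(990/213) + 187·(1/2)^(584/213) + 187·(1/2)^(178/213)
      = 1.9902 + 7.4591 + 27.956 + 104.78 ≈ 142.19 mg.

142 mg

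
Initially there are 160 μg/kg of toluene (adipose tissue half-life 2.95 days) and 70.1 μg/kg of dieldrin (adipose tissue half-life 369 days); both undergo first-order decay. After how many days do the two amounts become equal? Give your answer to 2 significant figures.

Set 160·(1/2)^(t/2.95) = 70.1·(1/2)^(t/369).
Taking log₂: log₂(160/70.1) = t·(1/2.95 − 1/369).
log₂(2.2825) = 1.1906; 1/2.95 − 1/369 = 0.33627.
t = 1.1906 / 0.33627 ≈ 3.5405 days.

3.5 days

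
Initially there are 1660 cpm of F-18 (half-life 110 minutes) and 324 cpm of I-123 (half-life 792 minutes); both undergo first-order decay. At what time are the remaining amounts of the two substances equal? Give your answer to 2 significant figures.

300 minutes

Set 1660·(1/2)^(t/110) = 324·(1/2)^(t/792).
Taking log₂: log₂(1660/324) = t·(1/110 − 1/792).
log₂(5.1235) = 2.3571; 1/110 − 1/792 = 0.0078283.
t = 2.3571 / 0.0078283 ≈ 301.1 minutes.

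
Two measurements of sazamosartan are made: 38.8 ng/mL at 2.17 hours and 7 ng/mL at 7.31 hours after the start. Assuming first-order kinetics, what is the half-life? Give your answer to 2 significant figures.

Over Δt = 7.31 − 2.17 = 5.14 hours, the level fell by a factor of 38.8/7 ≈ 5.5429.
n = log₂(5.5429) ≈ 2.4706 half-lives, so t½ = 5.14/2.4706 ≈ 2.0804 hours.

2.1 hours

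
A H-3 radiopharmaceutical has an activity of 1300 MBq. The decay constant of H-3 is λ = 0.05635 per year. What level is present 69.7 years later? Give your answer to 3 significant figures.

25.6 MBq

t½ = ln 2 / λ = 0.69315 / 0.05635 ≈ 12.301 years.
Number of half-lives: n = 69.7/12.301 ≈ 5.6663.
Remaining = 1300 × (1/2)^5.6663 = 1300 × 0.019691 ≈ 25.598 MBq.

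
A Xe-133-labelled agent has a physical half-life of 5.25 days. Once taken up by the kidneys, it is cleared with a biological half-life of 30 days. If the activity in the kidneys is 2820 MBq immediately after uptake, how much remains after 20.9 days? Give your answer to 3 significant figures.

110 MBq

1/t_eff = 1/t_phys + 1/t_biol = 1/5.25 + 1/30 = 0.22381 per day.
t_eff = 5.25 × 30 / (5.25 + 30) ≈ 4.4681 days.
Remaining = 2820 × (1/2)^(20.9/4.4681) = 2820 × (1/2)^4.6776 ≈ 110.19 MBq.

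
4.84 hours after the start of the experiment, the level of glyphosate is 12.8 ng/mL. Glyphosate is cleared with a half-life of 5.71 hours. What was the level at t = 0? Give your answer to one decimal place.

23.0 ng/mL

Number of half-lives elapsed: n = 4.84/5.71 ≈ 0.84764.
A₀ = A × 2^n = 12.8 × 2^0.84764 = 12.8 × 1.7995 ≈ 23.034 ng/mL.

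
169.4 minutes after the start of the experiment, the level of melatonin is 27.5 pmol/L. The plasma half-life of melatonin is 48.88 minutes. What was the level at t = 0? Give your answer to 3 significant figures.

Number of half-lives elapsed: n = 169.4/48.88 ≈ 3.4656.
A₀ = A × 2^n = 27.5 × 2^3.4656 = 27.5 × 11.047 ≈ 303.8 pmol/L.

304 pmol/L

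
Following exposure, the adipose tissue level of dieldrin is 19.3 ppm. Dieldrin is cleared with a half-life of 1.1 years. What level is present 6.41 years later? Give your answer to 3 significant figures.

0.340 ppm

Number of half-lives: n = 6.41/1.1 ≈ 5.8273.
Remaining = 19.3 × (1/2)^5.8273 = 19.3 × 0.017612 ≈ 0.33992 ppm.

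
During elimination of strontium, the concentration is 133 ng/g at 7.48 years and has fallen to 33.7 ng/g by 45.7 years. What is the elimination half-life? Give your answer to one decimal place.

19.3 years

Over Δt = 45.7 − 7.48 = 38.22 years, the level fell by a factor of 133/33.7 ≈ 3.9466.
n = log₂(3.9466) ≈ 1.9806 half-lives, so t½ = 38.22/1.9806 ≈ 19.297 years.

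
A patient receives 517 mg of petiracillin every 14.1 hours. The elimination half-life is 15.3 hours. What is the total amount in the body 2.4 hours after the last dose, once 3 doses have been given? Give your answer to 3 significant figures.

The 3 doses were given 30.6, 16.5, 2.4 hours ago.
Total = 517·(1/2)^(30.6/15.3) + 517·(1/2)^(16.5/15.3) + 517·(1/2)^(2.4/15.3)
      = 129.25 + 244.82 + 463.74 ≈ 837.81 mg.

838 mg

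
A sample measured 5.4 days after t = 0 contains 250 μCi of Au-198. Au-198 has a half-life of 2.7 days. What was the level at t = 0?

Number of half-lives elapsed: n = 5.4/2.7 ≈ 2.
A₀ = A × 2^n = 250 × 2^2 = 250 × 4 ≈ 1000 μCi.

1000 μCi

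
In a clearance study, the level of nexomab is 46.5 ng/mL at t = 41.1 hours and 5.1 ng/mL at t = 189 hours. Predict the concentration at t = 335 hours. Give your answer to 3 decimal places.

0.575 ng/mL

Over Δt = 189 − 41.1 = 147.9 hours, the level fell by a factor of 46.5/5.1 ≈ 9.1176.
n = log₂(9.1176) ≈ 3.1887 half-lives, so t½ = 147.9/3.1887 ≈ 46.383 hours.
From t = 189 to t = 335: 5.1 × (1/2)^((335−189)/46.383) ≈ 0.57546 ng/mL.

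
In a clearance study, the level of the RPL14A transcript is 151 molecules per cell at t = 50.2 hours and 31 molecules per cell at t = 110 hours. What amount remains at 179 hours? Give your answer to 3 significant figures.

Over Δt = 110 − 50.2 = 59.8 hours, the level fell by a factor of 151/31 ≈ 4.871.
n = log₂(4.871) ≈ 2.2842 half-lives, so t½ = 59.8/2.2842 ≈ 26.18 hours.
From t = 110 to t = 179: 31 × (1/2)^((179−110)/26.18) ≈ 4.9884 molecules per cell.

4.99 molecules per cell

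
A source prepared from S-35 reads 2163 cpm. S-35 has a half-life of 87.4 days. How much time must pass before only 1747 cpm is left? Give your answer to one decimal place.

Fraction remaining = 1747/2163 ≈ 0.80767.
n = log₂(2163/1747) = ln(1.2381)/ln 2 ≈ 0.30815 half-lives.
t = n × t½ = 0.30815 × 87.4 ≈ 26.933 days.

26.9 days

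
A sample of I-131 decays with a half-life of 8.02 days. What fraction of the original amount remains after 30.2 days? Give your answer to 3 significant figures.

n = 30.2/8.02 ≈ 3.7656 half-lives.
Fraction remaining = (1/2)^3.7656 ≈ 0.073527.

0.0735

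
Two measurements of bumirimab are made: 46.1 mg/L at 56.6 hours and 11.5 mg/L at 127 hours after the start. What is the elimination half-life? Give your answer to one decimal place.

Over Δt = 127 − 56.6 = 70.4 hours, the level fell by a factor of 46.1/11.5 ≈ 4.0087.
n = log₂(4.0087) ≈ 2.0031 half-lives, so t½ = 70.4/2.0031 ≈ 35.145 hours.

35.1 hours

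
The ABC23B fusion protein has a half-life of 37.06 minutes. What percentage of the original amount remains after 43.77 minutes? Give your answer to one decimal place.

44.1%

n = 43.77/37.06 ≈ 1.1811 half-lives.
Fraction remaining = (1/2)^1.1811 ≈ 0.44103, i.e. 44.103%.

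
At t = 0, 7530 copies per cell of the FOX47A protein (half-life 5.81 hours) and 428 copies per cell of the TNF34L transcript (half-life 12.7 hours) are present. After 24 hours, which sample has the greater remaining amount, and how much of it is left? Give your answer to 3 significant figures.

FOX47A protein, 430 copies per cell

FOX47A protein: 7530 × (1/2)^4.1308 ≈ 429.83 copies per cell.
TNF34L transcript: 428 × (1/2)^1.8898 ≈ 115.5 copies per cell.
FOX47A protein has more remaining, at ≈ 429.83 copies per cell.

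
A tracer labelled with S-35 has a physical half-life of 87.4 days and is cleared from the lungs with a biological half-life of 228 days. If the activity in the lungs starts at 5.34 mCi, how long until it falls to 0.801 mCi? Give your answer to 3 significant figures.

173 days

1/t_eff = 1/t_phys + 1/t_biol = 1/87.4 + 1/228 = 0.015828 per day.
t_eff = 87.4 × 228 / (87.4 + 228) ≈ 63.181 days.
n = log₂(5.34/0.801) ≈ 2.737; t = 2.737 × 63.181 ≈ 172.92 days.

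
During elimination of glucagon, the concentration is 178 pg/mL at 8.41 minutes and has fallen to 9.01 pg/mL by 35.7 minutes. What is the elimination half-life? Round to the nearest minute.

6 minutes

Over Δt = 35.7 − 8.41 = 27.29 minutes, the level fell by a factor of 178/9.01 ≈ 19.756.
n = log₂(19.756) ≈ 4.3042 half-lives, so t½ = 27.29/4.3042 ≈ 6.3403 minutes.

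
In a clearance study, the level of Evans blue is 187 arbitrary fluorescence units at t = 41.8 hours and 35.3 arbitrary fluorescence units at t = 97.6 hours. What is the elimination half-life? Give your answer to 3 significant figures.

23.2 hours

Over Δt = 97.6 − 41.8 = 55.8 hours, the level fell by a factor of 187/35.3 ≈ 5.2975.
n = log₂(5.2975) ≈ 2.4053 half-lives, so t½ = 55.8/2.4053 ≈ 23.199 hours.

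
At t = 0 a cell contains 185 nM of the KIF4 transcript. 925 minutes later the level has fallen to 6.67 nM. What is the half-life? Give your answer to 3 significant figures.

193 minutes

A/A₀ = 6.67/185 ≈ 0.036054.
n = log₂(27.736) ≈ 4.7937 half-lives elapsed in 925 minutes.
t½ = 925/4.7937 ≈ 192.96 minutes.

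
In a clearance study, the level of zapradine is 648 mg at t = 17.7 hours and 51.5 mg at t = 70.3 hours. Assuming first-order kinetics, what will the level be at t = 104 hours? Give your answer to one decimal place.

Over Δt = 70.3 − 17.7 = 52.6 hours, the level fell by a factor of 648/51.5 ≈ 12.583.
n = log₂(12.583) ≈ 3.6533 half-lives, so t½ = 52.6/3.6533 ≈ 14.398 hours.
From t = 70.3 to t = 104: 51.5 × (1/2)^((104−70.3)/14.398) ≈ 10.167 mg.

10.2 mg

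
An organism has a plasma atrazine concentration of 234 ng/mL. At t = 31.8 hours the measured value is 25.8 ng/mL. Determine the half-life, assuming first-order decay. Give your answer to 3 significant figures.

10.0 hours

A/A₀ = 25.8/234 ≈ 0.11026.
n = log₂(9.0698) ≈ 3.1811 half-lives elapsed in 31.8 hours.
t½ = 31.8/3.1811 ≈ 9.9967 hours.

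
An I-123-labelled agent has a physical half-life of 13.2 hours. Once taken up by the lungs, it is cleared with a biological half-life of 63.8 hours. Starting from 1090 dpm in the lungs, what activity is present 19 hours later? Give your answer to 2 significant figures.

1/t_eff = 1/t_phys + 1/t_biol = 1/13.2 + 1/63.8 = 0.091432 per hour.
t_eff = 13.2 × 63.8 / (13.2 + 63.8) ≈ 10.937 hours.
Remaining = 1090 × (1/2)^(19/10.937) = 1090 × (1/2)^1.7372 ≈ 326.95 dpm.

330 dpm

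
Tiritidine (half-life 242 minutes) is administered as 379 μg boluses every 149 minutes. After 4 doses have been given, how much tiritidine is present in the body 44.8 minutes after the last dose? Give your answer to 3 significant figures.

The 4 doses were given 491.8, 342.8, 193.8, 44.8 minutes ago.
Total = 379·(1/2)^(491.8/242) + 379·(1/2)^(342.8/242) + 379·(1/2)^(193.8/242) + 379·(1/2)^(44.8/242)
      = 92.657 + 141.98 + 217.55 + 333.36 ≈ 785.55 μg.

786 μg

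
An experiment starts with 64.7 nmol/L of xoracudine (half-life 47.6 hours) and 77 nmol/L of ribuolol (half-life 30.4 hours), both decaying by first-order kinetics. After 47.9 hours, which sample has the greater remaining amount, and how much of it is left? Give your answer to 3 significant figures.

xoracudine: 64.7 × (1/2)^1.0063 ≈ 32.209 nmol/L.
ribuolol: 77 × (1/2)^1.5757 ≈ 25.833 nmol/L.
Xoracudine has more remaining, at ≈ 32.209 nmol/L.

xoracudine, 32.2 nmol/L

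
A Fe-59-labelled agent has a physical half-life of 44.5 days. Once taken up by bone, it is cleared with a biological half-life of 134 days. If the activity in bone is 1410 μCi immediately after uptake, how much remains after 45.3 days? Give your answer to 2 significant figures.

550 μCi

1/t_eff = 1/t_phys + 1/t_biol = 1/44.5 + 1/134 = 0.029935 per day.
t_eff = 44.5 × 134 / (44.5 + 134) ≈ 33.406 days.
Remaining = 1410 × (1/2)^(45.3/33.406) = 1410 × (1/2)^1.356 ≈ 550.82 μCi.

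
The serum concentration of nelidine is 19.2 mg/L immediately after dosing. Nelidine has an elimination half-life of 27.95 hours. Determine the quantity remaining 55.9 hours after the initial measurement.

4.8 mg/L

Elapsed time is 2 half-lives (55.9/27.95).
Each half-life halves the amount: 19.2 × (1/2)^2 = 19.2/4 = 4.8 mg/L.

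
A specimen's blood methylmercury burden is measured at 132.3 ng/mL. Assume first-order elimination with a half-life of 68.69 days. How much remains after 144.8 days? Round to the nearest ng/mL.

Number of half-lives: n = 144.8/68.69 ≈ 2.108.
Remaining = 132.3 × (1/2)^2.108 = 132.3 × 0.23196 ≈ 30.689 ng/mL.

31 ng/mL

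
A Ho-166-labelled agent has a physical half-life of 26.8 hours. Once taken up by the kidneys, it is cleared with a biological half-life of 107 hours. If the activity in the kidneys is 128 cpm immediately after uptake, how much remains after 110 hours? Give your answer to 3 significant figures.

1/t_eff = 1/t_phys + 1/t_biol = 1/26.8 + 1/107 = 0.046659 per hour.
t_eff = 26.8 × 107 / (26.8 + 107) ≈ 21.432 hours.
Remaining = 128 × (1/2)^(110/21.432) = 128 × (1/2)^5.1325 ≈ 3.649 cpm.

3.65 cpm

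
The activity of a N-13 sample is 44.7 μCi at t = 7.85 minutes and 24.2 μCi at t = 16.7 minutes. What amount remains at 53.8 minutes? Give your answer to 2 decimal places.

1.85 μCi

Over Δt = 16.7 − 7.85 = 8.85 minutes, the level fell by a factor of 44.7/24.2 ≈ 1.8471.
n = log₂(1.8471) ≈ 0.88527 half-lives, so t½ = 8.85/0.88527 ≈ 9.997 minutes.
From t = 16.7 to t = 53.8: 24.2 × (1/2)^((53.8−16.7)/9.997) ≈ 1.8478 μCi.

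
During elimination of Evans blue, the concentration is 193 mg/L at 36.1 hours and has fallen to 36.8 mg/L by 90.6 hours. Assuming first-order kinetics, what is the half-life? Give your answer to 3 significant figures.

22.8 hours

Over Δt = 90.6 − 36.1 = 54.5 hours, the level fell by a factor of 193/36.8 ≈ 5.2446.
n = log₂(5.2446) ≈ 2.3908 half-lives, so t½ = 54.5/2.3908 ≈ 22.795 hours.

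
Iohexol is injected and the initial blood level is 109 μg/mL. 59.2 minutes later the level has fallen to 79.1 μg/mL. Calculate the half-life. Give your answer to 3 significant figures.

128 minutes

A/A₀ = 79.1/109 ≈ 0.72569.
n = log₂(1.378) ≈ 0.46258 half-lives elapsed in 59.2 minutes.
t½ = 59.2/0.46258 ≈ 127.98 minutes.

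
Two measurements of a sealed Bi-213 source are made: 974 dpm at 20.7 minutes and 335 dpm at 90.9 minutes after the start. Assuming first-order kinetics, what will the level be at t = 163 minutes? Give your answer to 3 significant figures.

Over Δt = 90.9 − 20.7 = 70.2 minutes, the level fell by a factor of 974/335 ≈ 2.9075.
n = log₂(2.9075) ≈ 1.5398 half-lives, so t½ = 70.2/1.5398 ≈ 45.592 minutes.
From t = 90.9 to t = 163: 335 × (1/2)^((163−90.9)/45.592) ≈ 111.94 dpm.

112 dpm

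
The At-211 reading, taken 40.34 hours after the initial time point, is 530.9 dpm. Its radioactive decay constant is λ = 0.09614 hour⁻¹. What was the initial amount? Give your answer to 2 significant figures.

t½ = ln 2 / λ = 0.69315 / 0.09614 ≈ 7.2098 hours.
Number of half-lives elapsed: n = 40.34/7.2098 ≈ 5.5952.
A₀ = A × 2^n = 530.9 × 2^5.5952 = 530.9 × 48.341 ≈ 25664 dpm.

26000 dpm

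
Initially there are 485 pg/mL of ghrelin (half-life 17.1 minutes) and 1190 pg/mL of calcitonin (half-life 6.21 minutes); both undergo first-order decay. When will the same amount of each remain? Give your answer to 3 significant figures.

Set 485·(1/2)^(t/17.1) = 1190·(1/2)^(t/6.21).
Taking log₂: log₂(485/1190) = t·(1/17.1 − 1/6.21).
log₂(0.40756) = -1.2949; 1/17.1 − 1/6.21 = -0.10255.
t = -1.2949 / -0.10255 ≈ 12.627 minutes.

12.6 minutes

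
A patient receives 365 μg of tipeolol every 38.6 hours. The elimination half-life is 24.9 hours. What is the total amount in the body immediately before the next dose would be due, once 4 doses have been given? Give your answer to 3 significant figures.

The 4 doses were given 154.4, 115.8, 77.2, 38.6 hours ago.
Total = 365·(1/2)^(154.4/24.9) + 365·(1/2)^(115.8/24.9) + 365·(1/2)^(77.2/24.9) + 365·(1/2)^(38.6/24.9)
      = 4.9621 + 14.532 + 42.558 + 124.63 ≈ 186.69 μg.

187 μg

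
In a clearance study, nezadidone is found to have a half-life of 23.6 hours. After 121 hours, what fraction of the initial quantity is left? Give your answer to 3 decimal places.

0.029

n = 121/23.6 ≈ 5.1271 half-lives.
Fraction remaining = (1/2)^5.1271 ≈ 0.028614.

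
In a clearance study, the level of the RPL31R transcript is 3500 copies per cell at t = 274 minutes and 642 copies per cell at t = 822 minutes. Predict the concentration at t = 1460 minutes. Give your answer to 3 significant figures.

89.1 copies per cell

Over Δt = 822 − 274 = 548 minutes, the level fell by a factor of 3500/642 ≈ 5.4517.
n = log₂(5.4517) ≈ 2.4467 half-lives, so t½ = 548/2.4467 ≈ 223.97 minutes.
From t = 822 to t = 1460: 642 × (1/2)^((1460−822)/223.97) ≈ 89.133 copies per cell.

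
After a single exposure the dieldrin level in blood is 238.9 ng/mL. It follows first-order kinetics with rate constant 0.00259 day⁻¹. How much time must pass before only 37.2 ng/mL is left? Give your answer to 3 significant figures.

718 days

t½ = ln 2 / k = 0.69315 / 0.00259 ≈ 267.62 days.
Fraction remaining = 37.2/238.9 ≈ 0.15571.
n = log₂(238.9/37.2) = ln(6.422)/ln 2 ≈ 2.683 half-lives.
t = n × t½ = 2.683 × 267.62 ≈ 718.04 days.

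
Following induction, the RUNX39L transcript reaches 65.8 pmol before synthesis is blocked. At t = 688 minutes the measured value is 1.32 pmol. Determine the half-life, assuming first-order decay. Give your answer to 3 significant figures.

A/A₀ = 1.32/65.8 ≈ 0.020061.
n = log₂(49.848) ≈ 5.6395 half-lives elapsed in 688 minutes.
t½ = 688/5.6395 ≈ 122 minutes.

122 minutes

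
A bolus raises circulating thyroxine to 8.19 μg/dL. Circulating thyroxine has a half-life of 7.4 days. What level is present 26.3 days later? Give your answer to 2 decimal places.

0.70 μg/dL

Number of half-lives: n = 26.3/7.4 ≈ 3.5541.
Remaining = 8.19 × (1/2)^3.5541 = 8.19 × 0.085138 ≈ 0.69728 μg/dL.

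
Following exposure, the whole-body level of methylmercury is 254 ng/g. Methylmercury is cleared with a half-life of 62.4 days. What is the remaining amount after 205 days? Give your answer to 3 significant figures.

26.1 ng/g

Number of half-lives: n = 205/62.4 ≈ 3.2853.
Remaining = 254 × (1/2)^3.2853 = 254 × 0.10257 ≈ 26.054 ng/g.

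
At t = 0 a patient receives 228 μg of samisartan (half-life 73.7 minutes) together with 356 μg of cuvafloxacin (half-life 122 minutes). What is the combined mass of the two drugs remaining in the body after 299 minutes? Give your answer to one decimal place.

samisartan: 228 × (1/2)^(299/73.7) = 228 × (1/2)^4.057 ≈ 13.698 μg.
cuvafloxacin: 356 × (1/2)^(299/122) = 356 × (1/2)^2.4508 ≈ 65.115 μg.
Total = 13.698 + 65.115 ≈ 78.813 μg.

78.8 μg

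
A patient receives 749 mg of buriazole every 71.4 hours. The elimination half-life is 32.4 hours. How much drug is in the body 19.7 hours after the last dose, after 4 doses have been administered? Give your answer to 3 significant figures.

The 4 doses were given 233.9, 162.5, 91.1, 19.7 hours ago.
Total = 749·(1/2)^(233.9/32.4) + 749·(1/2)^(162.5/32.4) + 749·(1/2)^(91.1/32.4) + 749·(1/2)^(19.7/32.4)
      = 5.027 + 23.157 + 106.68 + 491.41 ≈ 626.28 mg.

626 mg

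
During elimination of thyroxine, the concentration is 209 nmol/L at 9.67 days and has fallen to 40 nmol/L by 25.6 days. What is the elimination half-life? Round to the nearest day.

Over Δt = 25.6 − 9.67 = 15.93 days, the level fell by a factor of 209/40 ≈ 5.225.
n = log₂(5.225) ≈ 2.3854 half-lives, so t½ = 15.93/2.3854 ≈ 6.678 days.

7 days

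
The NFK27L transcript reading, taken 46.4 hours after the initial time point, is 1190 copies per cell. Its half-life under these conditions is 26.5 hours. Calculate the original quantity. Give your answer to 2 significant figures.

4000 copies per cell

Number of half-lives elapsed: n = 46.4/26.5 ≈ 1.7509.
A₀ = A × 2^n = 1190 × 2^1.7509 = 1190 × 3.3658 ≈ 4005.3 copies per cell.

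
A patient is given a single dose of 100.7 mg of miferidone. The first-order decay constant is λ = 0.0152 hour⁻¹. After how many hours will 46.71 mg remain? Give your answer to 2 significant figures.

51 hours

t½ = ln 2 / λ = 0.69315 / 0.0152 ≈ 45.602 hours.
Fraction remaining = 46.71/100.7 ≈ 0.46385.
n = log₂(100.7/46.71) = ln(2.1559)/ln 2 ≈ 1.1083 half-lives.
t = n × t½ = 1.1083 × 45.602 ≈ 50.539 hours.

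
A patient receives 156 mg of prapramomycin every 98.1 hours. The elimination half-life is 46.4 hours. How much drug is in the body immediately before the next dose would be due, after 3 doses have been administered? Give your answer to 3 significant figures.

46.3 mg

The 3 doses were given 294.3, 196.2, 98.1 hours ago.
Total = 156·(1/2)^(294.3/46.4) + 156·(1/2)^(196.2/46.4) + 156·(1/2)^(98.1/46.4)
      = 1.9222 + 8.3221 + 36.031 ≈ 46.276 mg.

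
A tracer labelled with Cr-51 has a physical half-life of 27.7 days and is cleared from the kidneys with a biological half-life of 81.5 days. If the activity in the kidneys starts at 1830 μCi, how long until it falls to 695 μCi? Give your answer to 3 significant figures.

28.9 days

1/t_eff = 1/t_phys + 1/t_biol = 1/27.7 + 1/81.5 = 0.048371 per day.
t_eff = 27.7 × 81.5 / (27.7 + 81.5) ≈ 20.674 days.
n = log₂(1830/695) ≈ 1.3968; t = 1.3968 × 20.674 ≈ 28.876 days.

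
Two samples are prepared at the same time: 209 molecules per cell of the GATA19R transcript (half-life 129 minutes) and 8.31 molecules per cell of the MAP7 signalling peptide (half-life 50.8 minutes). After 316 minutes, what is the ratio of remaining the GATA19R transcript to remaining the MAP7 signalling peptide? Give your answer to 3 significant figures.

343

GATA19R transcript: 209 × (1/2)^(316/129) = 209 × (1/2)^2.4496 ≈ 38.26 molecules per cell.
MAP7 signalling peptide: 8.31 × (1/2)^(316/50.8) = 8.31 × (1/2)^6.2205 ≈ 0.11144 molecules per cell.
Ratio ≈ 38.26 / 0.11144 ≈ 343.31.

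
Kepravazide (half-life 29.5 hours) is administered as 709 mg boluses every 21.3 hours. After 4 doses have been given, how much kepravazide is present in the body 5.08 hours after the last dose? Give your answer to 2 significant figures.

1400 mg

The 4 doses were given 68.98, 47.68, 26.38, 5.08 hours ago.
Total = 709·(1/2)^(68.98/29.5) + 709·(1/2)^(47.68/29.5) + 709·(1/2)^(26.38/29.5) + 709·(1/2)^(5.08/29.5)
      = 140.2 + 231.26 + 381.46 + 629.23 ≈ 1382.2 mg.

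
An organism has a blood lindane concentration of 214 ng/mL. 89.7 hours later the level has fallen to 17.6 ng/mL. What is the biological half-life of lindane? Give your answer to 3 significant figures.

A/A₀ = 17.6/214 ≈ 0.082243.
n = log₂(12.159) ≈ 3.604 half-lives elapsed in 89.7 hours.
t½ = 89.7/3.604 ≈ 24.889 hours.

24.9 hours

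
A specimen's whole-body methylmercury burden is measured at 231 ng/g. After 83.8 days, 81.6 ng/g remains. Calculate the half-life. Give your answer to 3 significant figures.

55.8 days

A/A₀ = 81.6/231 ≈ 0.35325.
n = log₂(2.8309) ≈ 1.5013 half-lives elapsed in 83.8 days.
t½ = 83.8/1.5013 ≈ 55.82 days.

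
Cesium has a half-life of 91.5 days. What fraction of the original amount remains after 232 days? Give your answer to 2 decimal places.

n = 232/91.5 ≈ 2.5355 half-lives.
Fraction remaining = (1/2)^2.5355 ≈ 0.17248.

0.17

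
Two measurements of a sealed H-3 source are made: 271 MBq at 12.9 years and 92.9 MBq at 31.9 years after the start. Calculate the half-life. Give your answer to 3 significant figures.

Over Δt = 31.9 − 12.9 = 19 years, the level fell by a factor of 271/92.9 ≈ 2.9171.
n = log₂(2.9171) ≈ 1.5445 half-lives, so t½ = 19/1.5445 ≈ 12.301 years.

12.3 years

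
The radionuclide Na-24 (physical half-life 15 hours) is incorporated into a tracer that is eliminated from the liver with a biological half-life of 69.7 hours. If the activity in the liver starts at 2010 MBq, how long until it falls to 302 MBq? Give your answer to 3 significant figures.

1/t_eff = 1/t_phys + 1/t_biol = 1/15 + 1/69.7 = 0.081014 per hour.
t_eff = 15 × 69.7 / (15 + 69.7) ≈ 12.344 hours.
n = log₂(2010/302) ≈ 2.7346; t = 2.7346 × 12.344 ≈ 33.754 hours.

33.8 hours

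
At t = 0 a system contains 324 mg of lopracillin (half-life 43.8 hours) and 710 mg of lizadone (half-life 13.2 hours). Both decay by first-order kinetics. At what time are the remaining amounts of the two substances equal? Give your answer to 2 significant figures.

Set 324·(1/2)^(t/43.8) = 710·(1/2)^(t/13.2).
Taking log₂: log₂(324/710) = t·(1/43.8 − 1/13.2).
log₂(0.45634) = -1.1318; 1/43.8 − 1/13.2 = -0.052927.
t = -1.1318 / -0.052927 ≈ 21.385 hours.

21 hours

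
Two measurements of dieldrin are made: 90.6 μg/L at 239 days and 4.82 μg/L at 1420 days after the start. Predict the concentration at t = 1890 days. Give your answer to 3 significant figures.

Over Δt = 1420 − 239 = 1181 days, the level fell by a factor of 90.6/4.82 ≈ 18.797.
n = log₂(18.797) ≈ 4.2324 half-lives, so t½ = 1181/4.2324 ≈ 279.04 days.
From t = 1420 to t = 1890: 4.82 × (1/2)^((1890−1420)/279.04) ≈ 1.4997 μg/L.

1.50 μg/L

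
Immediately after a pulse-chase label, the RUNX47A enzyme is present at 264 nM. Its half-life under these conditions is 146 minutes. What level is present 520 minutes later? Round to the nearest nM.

22 nM

Number of half-lives: n = 520/146 ≈ 3.5616.
Remaining = 264 × (1/2)^3.5616 = 264 × 0.084691 ≈ 22.358 nM.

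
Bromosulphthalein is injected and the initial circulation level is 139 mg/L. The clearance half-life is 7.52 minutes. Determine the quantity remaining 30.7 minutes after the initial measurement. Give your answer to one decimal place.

Number of half-lives: n = 30.7/7.52 ≈ 4.0824.
Remaining = 139 × (1/2)^4.0824 = 139 × 0.059028 ≈ 8.2049 mg/L.

8.2 mg/L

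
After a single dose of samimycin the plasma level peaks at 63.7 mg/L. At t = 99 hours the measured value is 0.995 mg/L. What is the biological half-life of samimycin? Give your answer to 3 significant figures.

A/A₀ = 0.995/63.7 ≈ 0.01562.
n = log₂(64.02) ≈ 6.0005 half-lives elapsed in 99 hours.
t½ = 99/6.0005 ≈ 16.499 hours.

16.5 hours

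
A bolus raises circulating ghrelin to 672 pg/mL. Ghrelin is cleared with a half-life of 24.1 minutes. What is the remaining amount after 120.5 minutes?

21 pg/mL

Elapsed time is 5 half-lives (120.5/24.1).
Each half-life halves the amount: 672 × (1/2)^5 = 672/32 = 21 pg/mL.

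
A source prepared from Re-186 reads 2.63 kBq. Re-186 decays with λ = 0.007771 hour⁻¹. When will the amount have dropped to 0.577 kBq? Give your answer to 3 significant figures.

t½ = ln 2 / λ = 0.69315 / 0.007771 ≈ 89.197 hours.
Fraction remaining = 0.577/2.63 ≈ 0.21939.
n = log₂(2.63/0.577) = ln(4.5581)/ln 2 ≈ 2.1884 half-lives.
t = n × t½ = 2.1884 × 89.197 ≈ 195.2 hours.

195 hours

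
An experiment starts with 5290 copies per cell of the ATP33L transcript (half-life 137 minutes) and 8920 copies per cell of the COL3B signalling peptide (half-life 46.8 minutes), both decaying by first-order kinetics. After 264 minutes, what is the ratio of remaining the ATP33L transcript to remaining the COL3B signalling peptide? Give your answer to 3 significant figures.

7.78

ATP33L transcript: 5290 × (1/2)^(264/137) = 5290 × (1/2)^1.927 ≈ 1391.1 copies per cell.
COL3B signalling peptide: 8920 × (1/2)^(264/46.8) = 8920 × (1/2)^5.641 ≈ 178.75 copies per cell.
Ratio ≈ 1391.1 / 178.75 ≈ 7.7825.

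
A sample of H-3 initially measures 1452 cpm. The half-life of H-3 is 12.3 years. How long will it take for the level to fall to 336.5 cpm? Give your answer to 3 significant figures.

25.9 years

Fraction remaining = 336.5/1452 ≈ 0.23175.
n = log₂(1452/336.5) = ln(4.315)/ln 2 ≈ 2.1094 half-lives.
t = n × t½ = 2.1094 × 12.3 ≈ 25.945 years.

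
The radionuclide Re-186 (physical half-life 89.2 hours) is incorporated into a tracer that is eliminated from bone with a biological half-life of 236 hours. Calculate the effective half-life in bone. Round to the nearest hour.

1/t_eff = 1/t_phys + 1/t_biol = 1/89.2 + 1/236 = 0.015448 per hour.
t_eff = 89.2 × 236 / (89.2 + 236) ≈ 64.733 hours.

65 hours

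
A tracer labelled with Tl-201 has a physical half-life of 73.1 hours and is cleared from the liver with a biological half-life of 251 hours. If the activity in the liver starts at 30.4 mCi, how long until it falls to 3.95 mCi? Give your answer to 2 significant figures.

170 hours

1/t_eff = 1/t_phys + 1/t_biol = 1/73.1 + 1/251 = 0.017664 per hour.
t_eff = 73.1 × 251 / (73.1 + 251) ≈ 56.612 hours.
n = log₂(30.4/3.95) ≈ 2.9441; t = 2.9441 × 56.612 ≈ 166.68 hours.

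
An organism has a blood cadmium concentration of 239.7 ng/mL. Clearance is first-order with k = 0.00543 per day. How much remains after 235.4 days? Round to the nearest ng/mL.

67 ng/mL

t½ = ln 2 / k = 0.69315 / 0.00543 ≈ 127.65 days.
Number of half-lives: n = 235.4/127.65 ≈ 1.8441.
Remaining = 239.7 × (1/2)^1.8441 = 239.7 × 0.27853 ≈ 66.764 ng/mL.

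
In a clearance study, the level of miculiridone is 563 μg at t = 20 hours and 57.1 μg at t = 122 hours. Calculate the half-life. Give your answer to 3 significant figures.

Over Δt = 122 − 20 = 102 hours, the level fell by a factor of 563/57.1 ≈ 9.8599.
n = log₂(9.8599) ≈ 3.3016 half-lives, so t½ = 102/3.3016 ≈ 30.894 hours.

30.9 hours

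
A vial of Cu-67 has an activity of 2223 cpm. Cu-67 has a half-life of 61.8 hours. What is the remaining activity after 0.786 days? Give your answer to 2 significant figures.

1800 cpm

Convert the elapsed time: 0.786 days = 18.864 hours.
Number of half-lives: n = 18.864/61.8 ≈ 0.30524.
Remaining = 2223 × (1/2)^0.30524 = 2223 × 0.80931 ≈ 1799.1 cpm.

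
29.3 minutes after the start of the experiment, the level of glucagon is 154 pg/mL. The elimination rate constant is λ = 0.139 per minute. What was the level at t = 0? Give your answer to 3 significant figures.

t½ = ln 2 / λ = 0.69315 / 0.139 ≈ 4.9867 minutes.
Number of half-lives elapsed: n = 29.3/4.9867 ≈ 5.8757.
A₀ = A × 2^n = 154 × 2^5.8757 = 154 × 58.715 ≈ 9042.2 pg/mL.

9040 pg/mL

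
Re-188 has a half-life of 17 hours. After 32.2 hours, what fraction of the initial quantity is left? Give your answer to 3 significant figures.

0.269

n = 32.2/17 ≈ 1.8941 half-lives.
Fraction remaining = (1/2)^1.8941 ≈ 0.26904.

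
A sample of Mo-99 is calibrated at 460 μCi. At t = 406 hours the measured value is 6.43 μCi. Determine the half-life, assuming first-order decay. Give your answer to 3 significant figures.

A/A₀ = 6.43/460 ≈ 0.013978.
n = log₂(71.54) ≈ 6.1607 half-lives elapsed in 406 hours.
t½ = 406/6.1607 ≈ 65.902 hours.

65.9 hours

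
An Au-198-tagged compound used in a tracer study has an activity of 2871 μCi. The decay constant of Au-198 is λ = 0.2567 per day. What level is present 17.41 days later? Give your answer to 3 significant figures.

t½ = ln 2 / λ = 0.69315 / 0.2567 ≈ 2.7002 days.
Number of half-lives: n = 17.41/2.7002 ≈ 6.4476.
Remaining = 2871 × (1/2)^6.4476 = 2871 × 0.011457 ≈ 32.893 μCi.

32.9 μCi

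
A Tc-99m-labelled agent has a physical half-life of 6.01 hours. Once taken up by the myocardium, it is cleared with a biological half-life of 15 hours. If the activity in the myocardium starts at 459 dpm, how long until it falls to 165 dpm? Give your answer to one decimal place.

1/t_eff = 1/t_phys + 1/t_biol = 1/6.01 + 1/15 = 0.23306 per hour.
t_eff = 6.01 × 15 / (6.01 + 15) ≈ 4.2908 hours.
n = log₂(459/165) ≈ 1.476; t = 1.476 × 4.2908 ≈ 6.3334 hours.

6.3 hours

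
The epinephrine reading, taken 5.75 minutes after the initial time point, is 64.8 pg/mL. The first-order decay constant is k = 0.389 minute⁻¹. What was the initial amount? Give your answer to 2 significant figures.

610 pg/mL

t½ = ln 2 / k = 0.69315 / 0.389 ≈ 1.7819 minutes.
Number of half-lives elapsed: n = 5.75/1.7819 ≈ 3.2269.
A₀ = A × 2^n = 64.8 × 2^3.2269 = 64.8 × 9.3629 ≈ 606.71 pg/mL.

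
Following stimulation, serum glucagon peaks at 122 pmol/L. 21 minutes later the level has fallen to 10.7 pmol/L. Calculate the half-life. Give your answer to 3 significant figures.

A/A₀ = 10.7/122 ≈ 0.087705.
n = log₂(11.402) ≈ 3.5112 half-lives elapsed in 21 minutes.
t½ = 21/3.5112 ≈ 5.9809 minutes.

5.98 minutes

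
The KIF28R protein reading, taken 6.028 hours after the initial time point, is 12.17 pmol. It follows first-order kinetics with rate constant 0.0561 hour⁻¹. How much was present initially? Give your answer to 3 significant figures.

t½ = ln 2 / λ = 0.69315 / 0.0561 ≈ 12.356 hours.
Number of half-lives elapsed: n = 6.028/12.356 ≈ 0.48788.
A₀ = A × 2^n = 12.17 × 2^0.48788 = 12.17 × 1.4024 ≈ 17.067 pmol.

17.1 pmol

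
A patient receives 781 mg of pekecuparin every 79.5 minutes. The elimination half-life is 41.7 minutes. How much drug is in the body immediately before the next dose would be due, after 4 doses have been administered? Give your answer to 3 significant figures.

283 mg

The 4 doses were given 318, 238.5, 159, 79.5 minutes ago.
Total = 781·(1/2)^(318/41.7) + 781·(1/2)^(238.5/41.7) + 781·(1/2)^(159/41.7) + 781·(1/2)^(79.5/41.7)
      = 3.9539 + 14.823 + 55.57 + 208.33 ≈ 282.67 mg.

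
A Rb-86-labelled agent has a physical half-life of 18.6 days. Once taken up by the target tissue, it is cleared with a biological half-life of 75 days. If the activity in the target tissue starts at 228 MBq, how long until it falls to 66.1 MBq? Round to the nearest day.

27 days

1/t_eff = 1/t_phys + 1/t_biol = 1/18.6 + 1/75 = 0.067097 per day.
t_eff = 18.6 × 75 / (18.6 + 75) ≈ 14.904 days.
n = log₂(228/66.1) ≈ 1.7863; t = 1.7863 × 14.904 ≈ 26.623 days.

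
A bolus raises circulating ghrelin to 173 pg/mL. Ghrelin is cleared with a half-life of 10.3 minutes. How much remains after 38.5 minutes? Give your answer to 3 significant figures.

13.0 pg/mL

Number of half-lives: n = 38.5/10.3 ≈ 3.7379.
Remaining = 173 × (1/2)^3.7379 = 173 × 0.074953 ≈ 12.967 pg/mL.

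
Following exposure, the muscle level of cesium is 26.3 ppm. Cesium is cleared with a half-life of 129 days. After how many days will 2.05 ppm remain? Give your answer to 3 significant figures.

Fraction remaining = 2.05/26.3 ≈ 0.077947.
n = log₂(26.3/2.05) = ln(12.829)/ln 2 ≈ 3.6814 half-lives.
t = n × t½ = 3.6814 × 129 ≈ 474.9 days.

475 days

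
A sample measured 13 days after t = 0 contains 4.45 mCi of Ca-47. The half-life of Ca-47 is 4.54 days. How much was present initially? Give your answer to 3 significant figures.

Number of half-lives elapsed: n = 13/4.54 ≈ 2.8634.
A₀ = A × 2^n = 4.45 × 2^2.8634 = 4.45 × 7.2775 ≈ 32.385 mCi.

32.4 mCi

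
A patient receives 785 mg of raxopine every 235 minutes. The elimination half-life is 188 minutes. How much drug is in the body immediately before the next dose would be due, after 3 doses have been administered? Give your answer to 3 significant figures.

527 mg

The 3 doses were given 705, 470, 235 minutes ago.
Total = 785·(1/2)^(705/188) + 785·(1/2)^(470/188) + 785·(1/2)^(235/188)
      = 58.345 + 138.77 + 330.05 ≈ 527.17 mg.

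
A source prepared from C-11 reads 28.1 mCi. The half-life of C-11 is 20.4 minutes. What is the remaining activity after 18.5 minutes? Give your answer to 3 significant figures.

Number of half-lives: n = 18.5/20.4 ≈ 0.90686.
Remaining = 28.1 × (1/2)^0.90686 = 28.1 × 0.53334 ≈ 14.987 mCi.

15.0 mCi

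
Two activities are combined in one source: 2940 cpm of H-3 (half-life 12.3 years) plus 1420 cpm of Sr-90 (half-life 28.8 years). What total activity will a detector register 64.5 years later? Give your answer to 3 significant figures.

H-3: 2940 × (1/2)^(64.5/12.3) = 2940 × (1/2)^5.2439 ≈ 77.585 cpm.
Sr-90: 1420 × (1/2)^(64.5/28.8) = 1420 × (1/2)^2.2396 ≈ 300.68 cpm.
Total = 77.585 + 300.68 ≈ 378.27 cpm.

378 cpm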